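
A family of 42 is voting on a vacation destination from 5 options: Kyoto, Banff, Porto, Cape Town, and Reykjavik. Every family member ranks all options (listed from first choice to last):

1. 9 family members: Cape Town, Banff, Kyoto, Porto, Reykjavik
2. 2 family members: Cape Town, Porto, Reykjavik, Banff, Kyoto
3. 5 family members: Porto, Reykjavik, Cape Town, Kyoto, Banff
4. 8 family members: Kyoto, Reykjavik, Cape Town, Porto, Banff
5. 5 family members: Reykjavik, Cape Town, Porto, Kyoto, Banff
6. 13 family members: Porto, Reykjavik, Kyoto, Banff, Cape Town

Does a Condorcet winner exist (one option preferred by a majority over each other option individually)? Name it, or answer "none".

none

Checking pairwise contests:
Porto beats Kyoto 25–17.
Kyoto beats Banff 31–11.
Cape Town beats Porto 24–18.
Reykjavik beats Cape Town 31–11.
Porto beats Reykjavik 29–13.
Every option loses at least one head-to-head, so there is no Condorcet winner.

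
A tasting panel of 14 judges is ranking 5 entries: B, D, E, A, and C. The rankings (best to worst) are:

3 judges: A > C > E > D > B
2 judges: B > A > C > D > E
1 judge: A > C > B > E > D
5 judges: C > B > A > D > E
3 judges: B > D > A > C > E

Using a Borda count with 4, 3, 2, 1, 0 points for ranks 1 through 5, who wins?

C

B: 3·0 + 2·4 + 1·2 + 5·3 + 3·4 = 37
D: 3·1 + 2·1 + 1·0 + 5·1 + 3·3 = 19
E: 3·2 + 2·0 + 1·1 + 5·0 + 3·0 = 7
A: 3·4 + 2·3 + 1·4 + 5·2 + 3·2 = 38
C: 3·3 + 2·2 + 1·3 + 5·4 + 3·1 = 39
C has the highest Borda score (39).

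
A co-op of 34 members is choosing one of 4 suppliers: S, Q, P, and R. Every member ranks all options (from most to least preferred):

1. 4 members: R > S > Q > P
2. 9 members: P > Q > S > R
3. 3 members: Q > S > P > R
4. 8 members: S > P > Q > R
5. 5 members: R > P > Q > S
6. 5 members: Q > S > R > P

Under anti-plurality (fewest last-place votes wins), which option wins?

Q

Last-place votes: S 5, Q 0, P 9, R 20.
Q is ranked last by the fewest voters, so Q wins.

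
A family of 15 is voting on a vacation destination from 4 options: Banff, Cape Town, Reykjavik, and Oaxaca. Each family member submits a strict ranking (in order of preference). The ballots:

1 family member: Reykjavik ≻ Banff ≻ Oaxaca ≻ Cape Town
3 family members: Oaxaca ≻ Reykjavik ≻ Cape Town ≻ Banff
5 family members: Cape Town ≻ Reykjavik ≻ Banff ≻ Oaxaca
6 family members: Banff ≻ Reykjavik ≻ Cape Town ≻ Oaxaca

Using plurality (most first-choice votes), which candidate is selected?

Banff

First-place votes: Banff 6, Cape Town 5, Reykjavik 1, Oaxaca 3.
Banff has the most first-place votes.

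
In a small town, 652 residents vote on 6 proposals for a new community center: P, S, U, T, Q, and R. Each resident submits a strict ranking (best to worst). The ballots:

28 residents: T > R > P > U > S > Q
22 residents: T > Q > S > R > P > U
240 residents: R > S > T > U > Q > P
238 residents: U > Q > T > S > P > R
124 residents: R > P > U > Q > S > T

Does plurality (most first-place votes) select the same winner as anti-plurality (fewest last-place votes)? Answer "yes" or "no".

Plurality — first-place votes: P 0, S 0, U 238, T 50, Q 0, R 364. Winner: R.
Anti-plurality — last-place votes: P 240, S 0, U 22, T 124, Q 28, R 238. Winner: S.
The two methods disagree.

no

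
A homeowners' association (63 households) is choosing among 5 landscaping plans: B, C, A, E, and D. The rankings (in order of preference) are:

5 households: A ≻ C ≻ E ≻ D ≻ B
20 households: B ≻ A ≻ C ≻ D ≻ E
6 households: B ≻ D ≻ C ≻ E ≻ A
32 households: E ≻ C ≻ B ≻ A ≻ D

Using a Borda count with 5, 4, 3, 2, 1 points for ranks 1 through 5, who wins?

B: 5·1 + 20·5 + 6·5 + 32·3 = 231
C: 5·4 + 20·3 + 6·3 + 32·4 = 226
A: 5·5 + 20·4 + 6·1 + 32·2 = 175
E: 5·3 + 20·1 + 6·2 + 32·5 = 207
D: 5·2 + 20·2 + 6·4 + 32·1 = 106
B has the highest Borda score (231).

B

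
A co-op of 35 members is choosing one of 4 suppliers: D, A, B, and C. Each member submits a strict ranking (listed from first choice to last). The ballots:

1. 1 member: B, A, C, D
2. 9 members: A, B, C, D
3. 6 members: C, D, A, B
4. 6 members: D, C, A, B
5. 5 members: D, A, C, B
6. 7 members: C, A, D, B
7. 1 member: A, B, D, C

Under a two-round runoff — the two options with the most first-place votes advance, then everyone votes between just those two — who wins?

Round 1 first-place votes: D 11, A 10, B 1, C 13.
C and D advance.
Runoff: C is preferred to D by 23 voters; D by 12.
C wins the runoff.

C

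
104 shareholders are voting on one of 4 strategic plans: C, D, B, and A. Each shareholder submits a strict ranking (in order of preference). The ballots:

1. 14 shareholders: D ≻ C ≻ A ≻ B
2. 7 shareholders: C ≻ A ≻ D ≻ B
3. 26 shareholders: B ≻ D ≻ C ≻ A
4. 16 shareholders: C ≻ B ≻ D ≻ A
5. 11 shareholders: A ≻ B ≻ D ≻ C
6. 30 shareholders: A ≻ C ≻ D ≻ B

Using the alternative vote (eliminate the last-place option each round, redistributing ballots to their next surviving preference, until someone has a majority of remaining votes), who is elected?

Round 1: C 23, D 14, B 26, A 41. Eliminate D.
Round 2: C 37, B 26, A 41. Eliminate B.
Round 3: C 63, A 41. C has a majority.

C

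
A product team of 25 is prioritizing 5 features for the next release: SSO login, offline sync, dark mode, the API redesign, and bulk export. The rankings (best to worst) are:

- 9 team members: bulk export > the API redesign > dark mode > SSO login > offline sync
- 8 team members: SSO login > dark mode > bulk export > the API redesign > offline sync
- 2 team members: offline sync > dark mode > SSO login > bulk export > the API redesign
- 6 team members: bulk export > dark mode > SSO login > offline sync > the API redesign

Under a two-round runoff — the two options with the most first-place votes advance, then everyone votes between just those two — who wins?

Round 1 first-place votes: SSO login 8, offline sync 2, dark mode 0, the API redesign 0, bulk export 15.
bulk export and SSO login advance.
Runoff: bulk export is preferred to SSO login by 15 voters; SSO login by 10.
bulk export wins the runoff.

bulk export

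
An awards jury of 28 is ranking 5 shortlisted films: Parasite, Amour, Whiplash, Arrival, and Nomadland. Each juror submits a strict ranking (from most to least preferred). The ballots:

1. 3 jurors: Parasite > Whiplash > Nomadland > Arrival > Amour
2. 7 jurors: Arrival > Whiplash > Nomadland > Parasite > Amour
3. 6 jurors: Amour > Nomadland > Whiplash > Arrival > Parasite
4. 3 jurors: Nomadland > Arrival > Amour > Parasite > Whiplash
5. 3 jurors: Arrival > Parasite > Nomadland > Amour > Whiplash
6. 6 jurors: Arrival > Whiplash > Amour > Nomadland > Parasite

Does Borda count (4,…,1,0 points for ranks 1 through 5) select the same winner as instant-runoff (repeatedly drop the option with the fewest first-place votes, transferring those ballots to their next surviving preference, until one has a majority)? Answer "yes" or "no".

Borda — scores: Parasite 31, Amour 45, Whiplash 60, Arrival 82, Nomadland 62. Winner: Arrival.
Instant-runoff — R1 Parasite 3, Amour 6, Whiplash 0, Arrival 16, Nomadland 3 (Arrival winner). Winner: Arrival.
The two methods agree.

yes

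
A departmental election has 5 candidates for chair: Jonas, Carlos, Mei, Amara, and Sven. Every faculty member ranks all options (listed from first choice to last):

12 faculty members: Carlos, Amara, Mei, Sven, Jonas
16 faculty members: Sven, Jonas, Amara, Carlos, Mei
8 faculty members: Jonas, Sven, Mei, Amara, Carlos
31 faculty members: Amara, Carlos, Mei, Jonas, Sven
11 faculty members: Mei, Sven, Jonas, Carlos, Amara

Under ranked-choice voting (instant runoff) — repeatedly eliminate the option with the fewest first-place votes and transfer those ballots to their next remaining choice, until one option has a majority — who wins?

Amara

Round 1: Jonas 8, Carlos 12, Mei 11, Amara 31, Sven 16. Eliminate Jonas.
Round 2: Carlos 12, Mei 11, Amara 31, Sven 24. Eliminate Mei.
Round 3: Carlos 12, Amara 31, Sven 35. Eliminate Carlos.
Round 4: Amara 43, Sven 35. Amara has a majority.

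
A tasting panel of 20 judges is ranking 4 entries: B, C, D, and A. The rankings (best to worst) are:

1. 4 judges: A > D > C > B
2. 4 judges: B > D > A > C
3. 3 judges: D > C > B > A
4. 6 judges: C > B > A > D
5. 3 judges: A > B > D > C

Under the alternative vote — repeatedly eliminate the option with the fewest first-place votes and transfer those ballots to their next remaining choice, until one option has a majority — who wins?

A

Round 1: B 4, C 6, D 3, A 7. Eliminate D.
Round 2: B 4, C 9, A 7. Eliminate B.
Round 3: C 9, A 11. A has a majority.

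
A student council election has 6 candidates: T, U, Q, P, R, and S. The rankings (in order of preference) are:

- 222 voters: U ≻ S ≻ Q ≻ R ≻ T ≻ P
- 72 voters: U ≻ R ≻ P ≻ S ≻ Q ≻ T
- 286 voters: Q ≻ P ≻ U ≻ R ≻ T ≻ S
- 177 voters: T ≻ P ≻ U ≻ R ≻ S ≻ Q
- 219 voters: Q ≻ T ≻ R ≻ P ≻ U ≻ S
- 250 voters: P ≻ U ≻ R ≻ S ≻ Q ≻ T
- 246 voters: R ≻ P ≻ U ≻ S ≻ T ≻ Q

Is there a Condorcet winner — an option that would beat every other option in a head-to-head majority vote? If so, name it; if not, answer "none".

none

Checking pairwise contests:
U beats T 1076–396.
P beats U 1178–294.
U beats Q 967–505.
R beats P 759–713.
U beats R 1007–465.
U beats S 1472–0.
Every option loses at least one head-to-head, so there is no Condorcet winner.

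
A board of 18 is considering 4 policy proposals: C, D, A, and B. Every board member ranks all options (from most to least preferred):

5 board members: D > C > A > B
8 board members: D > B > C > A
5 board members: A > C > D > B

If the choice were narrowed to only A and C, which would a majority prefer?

C

Voters preferring A to C: 5; preferring C to A: 13.
C wins the head-to-head.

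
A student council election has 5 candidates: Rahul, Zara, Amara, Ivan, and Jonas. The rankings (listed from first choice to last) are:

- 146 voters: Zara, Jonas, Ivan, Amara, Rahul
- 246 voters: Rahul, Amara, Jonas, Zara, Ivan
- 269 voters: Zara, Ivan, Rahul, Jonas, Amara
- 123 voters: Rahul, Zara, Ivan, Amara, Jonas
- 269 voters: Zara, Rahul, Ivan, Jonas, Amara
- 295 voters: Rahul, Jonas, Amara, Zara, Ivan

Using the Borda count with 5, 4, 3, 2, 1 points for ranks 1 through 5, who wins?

Rahul

Rahul: 146·1 + 246·5 + 269·3 + 123·5 + 269·4 + 295·5 = 5349
Zara: 146·5 + 246·2 + 269·5 + 123·4 + 269·5 + 295·2 = 4994
Amara: 146·2 + 246·4 + 269·1 + 123·2 + 269·1 + 295·3 = 2945
Ivan: 146·3 + 246·1 + 269·4 + 123·3 + 269·3 + 295·1 = 3231
Jonas: 146·4 + 246·3 + 269·2 + 123·1 + 269·2 + 295·4 = 3701
Rahul has the highest Borda score (5349).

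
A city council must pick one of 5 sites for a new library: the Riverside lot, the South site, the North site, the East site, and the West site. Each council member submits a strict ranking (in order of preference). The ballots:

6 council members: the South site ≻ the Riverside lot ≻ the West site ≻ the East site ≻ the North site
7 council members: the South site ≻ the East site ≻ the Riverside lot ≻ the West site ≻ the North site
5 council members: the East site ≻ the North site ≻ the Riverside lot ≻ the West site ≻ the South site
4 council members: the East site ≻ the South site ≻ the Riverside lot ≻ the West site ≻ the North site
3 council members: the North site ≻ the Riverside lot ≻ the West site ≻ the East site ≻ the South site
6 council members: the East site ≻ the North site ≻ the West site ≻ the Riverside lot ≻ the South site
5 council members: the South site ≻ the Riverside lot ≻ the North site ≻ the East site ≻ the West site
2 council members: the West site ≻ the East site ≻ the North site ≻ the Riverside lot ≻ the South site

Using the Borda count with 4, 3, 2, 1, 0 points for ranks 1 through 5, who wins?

the East site

the Riverside lot: 6·3 + 7·2 + 5·2 + 4·2 + 3·3 + 6·1 + 5·3 + 2·1 = 82
the South site: 6·4 + 7·4 + 5·0 + 4·3 + 3·0 + 6·0 + 5·4 + 2·0 = 84
the North site: 6·0 + 7·0 + 5·3 + 4·0 + 3·4 + 6·3 + 5·2 + 2·2 = 59
the East site: 6·1 + 7·3 + 5·4 + 4·4 + 3·1 + 6·4 + 5·1 + 2·3 = 101
the West site: 6·2 + 7·1 + 5·1 + 4·1 + 3·2 + 6·2 + 5·0 + 2·4 = 54
the East site has the highest Borda score (101).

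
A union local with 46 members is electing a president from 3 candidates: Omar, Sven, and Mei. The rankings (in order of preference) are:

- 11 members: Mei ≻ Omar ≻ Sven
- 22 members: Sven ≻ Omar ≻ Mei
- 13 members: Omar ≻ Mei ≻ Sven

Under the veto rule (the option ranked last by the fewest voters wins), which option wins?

Last-place votes: Omar 0, Sven 24, Mei 22.
Omar is ranked last by the fewest voters, so Omar wins.

Omar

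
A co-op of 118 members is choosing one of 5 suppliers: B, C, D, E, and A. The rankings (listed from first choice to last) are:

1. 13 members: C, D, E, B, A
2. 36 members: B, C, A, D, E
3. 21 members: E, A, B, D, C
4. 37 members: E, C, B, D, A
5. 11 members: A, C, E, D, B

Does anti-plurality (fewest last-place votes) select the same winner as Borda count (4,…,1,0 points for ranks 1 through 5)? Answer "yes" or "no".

no

Anti-plurality — last-place votes: B 11, C 21, D 0, E 36, A 50. Winner: D.
Borda — scores: B 273, C 304, D 144, E 280, A 179. Winner: C.
The two methods disagree.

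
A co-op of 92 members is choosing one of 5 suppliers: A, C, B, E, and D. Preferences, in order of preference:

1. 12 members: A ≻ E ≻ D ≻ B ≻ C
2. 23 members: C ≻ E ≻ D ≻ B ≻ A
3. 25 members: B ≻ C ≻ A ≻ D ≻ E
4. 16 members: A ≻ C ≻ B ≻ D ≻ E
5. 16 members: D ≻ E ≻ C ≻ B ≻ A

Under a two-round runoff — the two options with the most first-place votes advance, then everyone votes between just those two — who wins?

Round 1 first-place votes: A 28, C 23, B 25, E 0, D 16.
A and B advance.
Runoff: A is preferred to B by 28 voters; B by 64.
B wins the runoff.

B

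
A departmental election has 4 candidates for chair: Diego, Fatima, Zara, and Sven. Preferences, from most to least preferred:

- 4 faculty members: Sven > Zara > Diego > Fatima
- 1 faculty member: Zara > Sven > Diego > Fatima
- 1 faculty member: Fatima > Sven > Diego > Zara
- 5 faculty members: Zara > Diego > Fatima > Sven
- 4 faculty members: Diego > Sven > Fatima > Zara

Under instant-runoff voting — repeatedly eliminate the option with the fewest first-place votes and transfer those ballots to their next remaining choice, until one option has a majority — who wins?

Sven

Round 1: Diego 4, Fatima 1, Zara 6, Sven 4. Eliminate Fatima.
Round 2: Diego 4, Zara 6, Sven 5. Eliminate Diego.
Round 3: Zara 6, Sven 9. Sven has a majority.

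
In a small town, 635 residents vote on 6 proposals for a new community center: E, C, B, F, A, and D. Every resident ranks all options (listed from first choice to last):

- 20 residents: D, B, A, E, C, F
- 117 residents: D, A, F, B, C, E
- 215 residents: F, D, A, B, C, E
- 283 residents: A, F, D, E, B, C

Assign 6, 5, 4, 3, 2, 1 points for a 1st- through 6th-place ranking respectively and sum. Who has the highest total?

A

E: 20·3 + 117·1 + 215·1 + 283·3 = 1241
C: 20·2 + 117·2 + 215·2 + 283·1 = 987
B: 20·5 + 117·3 + 215·3 + 283·2 = 1662
F: 20·1 + 117·4 + 215·6 + 283·5 = 3193
A: 20·4 + 117·5 + 215·4 + 283·6 = 3223
D: 20·6 + 117·6 + 215·5 + 283·4 = 3029
A has the highest Borda score (3223).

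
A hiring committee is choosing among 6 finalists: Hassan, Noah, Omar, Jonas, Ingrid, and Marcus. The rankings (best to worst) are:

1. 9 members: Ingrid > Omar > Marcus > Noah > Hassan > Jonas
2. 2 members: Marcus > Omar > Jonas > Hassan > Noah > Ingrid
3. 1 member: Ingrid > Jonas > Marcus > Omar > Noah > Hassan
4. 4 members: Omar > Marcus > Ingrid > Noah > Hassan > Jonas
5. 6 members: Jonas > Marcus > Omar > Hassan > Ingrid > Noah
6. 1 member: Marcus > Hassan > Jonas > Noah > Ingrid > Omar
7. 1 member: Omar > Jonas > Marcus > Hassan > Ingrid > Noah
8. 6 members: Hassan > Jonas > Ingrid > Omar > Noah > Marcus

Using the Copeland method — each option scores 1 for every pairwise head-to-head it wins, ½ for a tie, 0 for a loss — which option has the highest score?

Omar

Hassan: beats Noah, Jonas, and Ingrid; loses to Omar and Marcus → score 3.
Noah: loses to Hassan, Omar, Jonas, Ingrid, and Marcus → score 0.
Omar: beats Hassan, Noah, Jonas, and Marcus; loses to Ingrid → score 4.
Jonas: beats Noah and Ingrid; loses to Hassan, Omar, and Marcus → score 2.
Ingrid: beats Noah, Omar, and Marcus; loses to Hassan and Jonas → score 3.
Marcus: beats Hassan, Noah, and Jonas; loses to Omar and Ingrid → score 3.
Omar has the best pairwise record.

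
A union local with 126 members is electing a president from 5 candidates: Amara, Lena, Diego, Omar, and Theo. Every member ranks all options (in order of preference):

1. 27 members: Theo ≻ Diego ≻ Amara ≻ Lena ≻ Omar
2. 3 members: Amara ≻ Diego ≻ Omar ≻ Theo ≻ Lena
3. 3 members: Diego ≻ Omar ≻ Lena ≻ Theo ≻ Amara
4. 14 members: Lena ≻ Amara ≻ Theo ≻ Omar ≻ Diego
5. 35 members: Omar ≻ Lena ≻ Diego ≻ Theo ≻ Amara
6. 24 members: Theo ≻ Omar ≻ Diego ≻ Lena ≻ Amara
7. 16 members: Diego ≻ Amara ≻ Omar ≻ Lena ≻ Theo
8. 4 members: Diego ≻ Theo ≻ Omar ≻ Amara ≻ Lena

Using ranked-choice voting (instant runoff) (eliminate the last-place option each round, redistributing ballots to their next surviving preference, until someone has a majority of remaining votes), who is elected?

Theo

Round 1: Amara 3, Lena 14, Diego 23, Omar 35, Theo 51. Eliminate Amara.
Round 2: Lena 14, Diego 26, Omar 35, Theo 51. Eliminate Lena.
Round 3: Diego 26, Omar 35, Theo 65. Theo has a majority.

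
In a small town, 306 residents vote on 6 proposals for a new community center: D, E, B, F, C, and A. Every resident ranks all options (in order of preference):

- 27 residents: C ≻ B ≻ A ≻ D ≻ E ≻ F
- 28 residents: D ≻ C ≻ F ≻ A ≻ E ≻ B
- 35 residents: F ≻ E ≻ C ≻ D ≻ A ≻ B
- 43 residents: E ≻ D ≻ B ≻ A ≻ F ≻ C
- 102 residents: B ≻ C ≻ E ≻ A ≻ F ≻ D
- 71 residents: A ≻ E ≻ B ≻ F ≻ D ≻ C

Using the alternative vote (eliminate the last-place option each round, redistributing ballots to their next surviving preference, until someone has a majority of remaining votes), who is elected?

Round 1: D 28, E 43, B 102, F 35, C 27, A 71. Eliminate C.
Round 2: D 28, E 43, B 129, F 35, A 71. Eliminate D.
Round 3: E 43, B 129, F 63, A 71. Eliminate E.
Round 4: B 172, F 63, A 71. B has a majority.

B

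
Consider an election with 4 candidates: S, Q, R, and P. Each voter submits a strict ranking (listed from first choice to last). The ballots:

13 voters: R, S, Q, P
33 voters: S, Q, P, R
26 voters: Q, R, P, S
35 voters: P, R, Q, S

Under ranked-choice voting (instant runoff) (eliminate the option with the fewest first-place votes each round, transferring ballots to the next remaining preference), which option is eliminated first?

R

Round 1: S 33, Q 26, R 13, P 35. Eliminate R.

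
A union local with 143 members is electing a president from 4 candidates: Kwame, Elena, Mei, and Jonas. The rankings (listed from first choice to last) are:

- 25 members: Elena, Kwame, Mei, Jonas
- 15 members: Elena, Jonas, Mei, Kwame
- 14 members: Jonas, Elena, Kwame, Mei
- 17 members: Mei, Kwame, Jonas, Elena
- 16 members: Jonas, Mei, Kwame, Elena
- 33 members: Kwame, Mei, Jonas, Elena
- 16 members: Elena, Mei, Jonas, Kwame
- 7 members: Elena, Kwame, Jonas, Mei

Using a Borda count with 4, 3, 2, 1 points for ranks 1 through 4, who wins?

Kwame

Kwame: 25·3 + 15·1 + 14·2 + 17·3 + 16·2 + 33·4 + 16·1 + 7·3 = 370
Elena: 25·4 + 15·4 + 14·3 + 17·1 + 16·1 + 33·1 + 16·4 + 7·4 = 360
Mei: 25·2 + 15·2 + 14·1 + 17·4 + 16·3 + 33·3 + 16·3 + 7·1 = 364
Jonas: 25·1 + 15·3 + 14·4 + 17·2 + 16·4 + 33·2 + 16·2 + 7·2 = 336
Kwame has the highest Borda score (370).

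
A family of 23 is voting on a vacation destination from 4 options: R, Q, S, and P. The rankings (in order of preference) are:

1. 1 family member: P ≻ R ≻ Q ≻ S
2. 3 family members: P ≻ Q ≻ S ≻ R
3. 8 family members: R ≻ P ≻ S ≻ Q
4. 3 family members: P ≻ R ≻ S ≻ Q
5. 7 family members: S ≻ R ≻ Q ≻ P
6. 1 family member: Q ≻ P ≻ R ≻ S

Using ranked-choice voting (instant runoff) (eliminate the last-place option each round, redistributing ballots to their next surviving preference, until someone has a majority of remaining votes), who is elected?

Round 1: R 8, Q 1, S 7, P 7. Eliminate Q.
Round 2: R 8, S 7, P 8. Eliminate S.
Round 3: R 15, P 8. R has a majority.

R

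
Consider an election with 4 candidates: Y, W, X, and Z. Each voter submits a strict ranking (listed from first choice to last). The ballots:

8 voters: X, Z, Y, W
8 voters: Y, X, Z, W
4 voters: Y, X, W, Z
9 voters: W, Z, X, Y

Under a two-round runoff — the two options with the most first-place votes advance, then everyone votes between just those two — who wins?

Round 1 first-place votes: Y 12, W 9, X 8, Z 0.
Y and W advance.
Runoff: Y is preferred to W by 20 voters; W by 9.
Y wins the runoff.

Y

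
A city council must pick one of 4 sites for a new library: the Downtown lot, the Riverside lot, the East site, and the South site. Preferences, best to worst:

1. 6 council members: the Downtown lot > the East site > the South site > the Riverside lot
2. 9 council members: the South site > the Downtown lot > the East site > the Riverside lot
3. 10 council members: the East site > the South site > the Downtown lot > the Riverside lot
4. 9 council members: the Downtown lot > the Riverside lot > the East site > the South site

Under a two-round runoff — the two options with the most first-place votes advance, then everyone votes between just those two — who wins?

Round 1 first-place votes: the Downtown lot 15, the Riverside lot 0, the East site 10, the South site 9.
the Downtown lot and the East site advance.
Runoff: the Downtown lot is preferred to the East site by 24 voters; the East site by 10.
the Downtown lot wins the runoff.

the Downtown lot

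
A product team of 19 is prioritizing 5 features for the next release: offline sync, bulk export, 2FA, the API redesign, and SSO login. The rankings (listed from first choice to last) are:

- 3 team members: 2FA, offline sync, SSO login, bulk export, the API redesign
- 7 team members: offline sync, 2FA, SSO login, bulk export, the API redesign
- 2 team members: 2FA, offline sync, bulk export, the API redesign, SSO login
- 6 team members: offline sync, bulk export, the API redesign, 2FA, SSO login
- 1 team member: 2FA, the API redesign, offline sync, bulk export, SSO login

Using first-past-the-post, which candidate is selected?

First-place votes: offline sync 13, bulk export 0, 2FA 6, the API redesign 0, SSO login 0.
offline sync has the most first-place votes.

offline sync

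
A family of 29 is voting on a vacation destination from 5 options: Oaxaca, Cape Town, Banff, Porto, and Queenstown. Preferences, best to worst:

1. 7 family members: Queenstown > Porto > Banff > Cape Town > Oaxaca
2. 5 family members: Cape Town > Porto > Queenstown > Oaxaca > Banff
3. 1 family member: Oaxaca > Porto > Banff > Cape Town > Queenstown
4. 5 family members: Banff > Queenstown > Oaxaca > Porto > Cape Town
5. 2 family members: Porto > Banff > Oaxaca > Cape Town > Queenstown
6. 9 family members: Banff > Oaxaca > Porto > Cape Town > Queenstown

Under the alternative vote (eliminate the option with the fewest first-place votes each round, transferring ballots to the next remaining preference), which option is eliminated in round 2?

Round 1: Oaxaca 1, Cape Town 5, Banff 14, Porto 2, Queenstown 7. Eliminate Oaxaca.
Round 2: Cape Town 5, Banff 14, Porto 3, Queenstown 7. Eliminate Porto.

Porto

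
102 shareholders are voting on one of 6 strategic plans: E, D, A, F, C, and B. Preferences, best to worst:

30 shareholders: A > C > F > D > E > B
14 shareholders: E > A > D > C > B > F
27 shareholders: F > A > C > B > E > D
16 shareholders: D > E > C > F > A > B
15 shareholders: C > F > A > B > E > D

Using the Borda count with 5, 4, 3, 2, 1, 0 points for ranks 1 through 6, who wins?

A

E: 30·1 + 14·5 + 27·1 + 16·4 + 15·1 = 206
D: 30·2 + 14·3 + 27·0 + 16·5 + 15·0 = 182
A: 30·5 + 14·4 + 27·4 + 16·1 + 15·3 = 375
F: 30·3 + 14·0 + 27·5 + 16·2 + 15·4 = 317
C: 30·4 + 14·2 + 27·3 + 16·3 + 15·5 = 352
B: 30·0 + 14·1 + 27·2 + 16·0 + 15·2 = 98
A has the highest Borda score (375).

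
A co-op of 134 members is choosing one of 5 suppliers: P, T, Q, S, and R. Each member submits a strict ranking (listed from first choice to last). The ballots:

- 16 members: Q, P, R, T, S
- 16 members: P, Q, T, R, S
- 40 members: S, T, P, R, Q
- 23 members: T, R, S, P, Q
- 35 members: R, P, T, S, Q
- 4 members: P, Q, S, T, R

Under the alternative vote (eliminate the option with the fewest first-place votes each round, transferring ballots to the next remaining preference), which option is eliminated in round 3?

Round 1: P 20, T 23, Q 16, S 40, R 35. Eliminate Q.
Round 2: P 36, T 23, S 40, R 35. Eliminate T.
Round 3: P 36, S 40, R 58. Eliminate P.

P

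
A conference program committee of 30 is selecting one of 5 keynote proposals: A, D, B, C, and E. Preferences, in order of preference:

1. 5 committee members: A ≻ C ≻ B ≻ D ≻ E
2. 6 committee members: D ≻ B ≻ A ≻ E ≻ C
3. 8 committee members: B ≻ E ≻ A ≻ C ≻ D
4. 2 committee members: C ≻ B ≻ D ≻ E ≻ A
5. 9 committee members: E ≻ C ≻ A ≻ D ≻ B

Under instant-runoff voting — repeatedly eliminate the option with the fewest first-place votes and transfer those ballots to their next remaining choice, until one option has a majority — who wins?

Round 1: A 5, D 6, B 8, C 2, E 9. Eliminate C.
Round 2: A 5, D 6, B 10, E 9. Eliminate A.
Round 3: D 6, B 15, E 9. Eliminate D.
Round 4: B 21, E 9. B has a majority.

B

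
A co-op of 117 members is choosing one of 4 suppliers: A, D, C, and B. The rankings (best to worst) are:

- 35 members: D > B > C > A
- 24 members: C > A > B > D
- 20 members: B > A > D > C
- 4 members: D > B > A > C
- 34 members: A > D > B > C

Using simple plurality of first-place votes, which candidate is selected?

First-place votes: A 34, D 39, C 24, B 20.
D has the most first-place votes.

D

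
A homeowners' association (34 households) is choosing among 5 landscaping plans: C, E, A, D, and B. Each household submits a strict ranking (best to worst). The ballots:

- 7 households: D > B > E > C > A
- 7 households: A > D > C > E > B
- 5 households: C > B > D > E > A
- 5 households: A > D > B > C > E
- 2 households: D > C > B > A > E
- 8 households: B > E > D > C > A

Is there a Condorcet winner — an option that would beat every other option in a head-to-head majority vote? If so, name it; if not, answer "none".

D vs C: 29–5 for D.
D vs E: 26–8 for D.
D vs A: 22–12 for D.
D vs B: 21–13 for D.
D beats every other option head-to-head.

D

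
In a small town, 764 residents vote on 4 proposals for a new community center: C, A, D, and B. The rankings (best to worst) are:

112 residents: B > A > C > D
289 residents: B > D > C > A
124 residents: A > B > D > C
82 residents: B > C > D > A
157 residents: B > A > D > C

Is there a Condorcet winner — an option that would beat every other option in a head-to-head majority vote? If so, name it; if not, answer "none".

B vs C: 764–0 for B.
B vs A: 640–124 for B.
B vs D: 764–0 for B.
B beats every other option head-to-head.

B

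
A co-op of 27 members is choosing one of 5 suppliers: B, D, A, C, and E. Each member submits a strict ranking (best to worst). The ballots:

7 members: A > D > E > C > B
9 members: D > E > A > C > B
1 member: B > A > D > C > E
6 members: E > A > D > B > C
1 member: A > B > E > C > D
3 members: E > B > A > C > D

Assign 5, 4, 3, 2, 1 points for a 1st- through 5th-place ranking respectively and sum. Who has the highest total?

E

B: 7·1 + 9·1 + 1·5 + 6·2 + 1·4 + 3·4 = 49
D: 7·4 + 9·5 + 1·3 + 6·3 + 1·1 + 3·1 = 98
A: 7·5 + 9·3 + 1·4 + 6·4 + 1·5 + 3·3 = 104
C: 7·2 + 9·2 + 1·2 + 6·1 + 1·2 + 3·2 = 48
E: 7·3 + 9·4 + 1·1 + 6·5 + 1·3 + 3·5 = 106
E has the highest Borda score (106).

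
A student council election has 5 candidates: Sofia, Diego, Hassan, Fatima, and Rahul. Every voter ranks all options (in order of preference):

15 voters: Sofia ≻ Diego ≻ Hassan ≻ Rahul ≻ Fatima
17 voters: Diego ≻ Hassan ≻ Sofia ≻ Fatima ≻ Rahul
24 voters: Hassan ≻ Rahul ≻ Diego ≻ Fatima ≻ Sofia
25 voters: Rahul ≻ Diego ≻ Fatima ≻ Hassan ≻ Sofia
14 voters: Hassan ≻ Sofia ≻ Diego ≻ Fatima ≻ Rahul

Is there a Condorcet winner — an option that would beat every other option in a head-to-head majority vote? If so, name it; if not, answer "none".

none

Checking pairwise contests:
Diego beats Sofia 66–29.
Rahul beats Diego 49–46.
Diego beats Hassan 57–38.
Diego beats Fatima 95–0.
Hassan beats Rahul 70–25.
Every option loses at least one head-to-head, so there is no Condorcet winner.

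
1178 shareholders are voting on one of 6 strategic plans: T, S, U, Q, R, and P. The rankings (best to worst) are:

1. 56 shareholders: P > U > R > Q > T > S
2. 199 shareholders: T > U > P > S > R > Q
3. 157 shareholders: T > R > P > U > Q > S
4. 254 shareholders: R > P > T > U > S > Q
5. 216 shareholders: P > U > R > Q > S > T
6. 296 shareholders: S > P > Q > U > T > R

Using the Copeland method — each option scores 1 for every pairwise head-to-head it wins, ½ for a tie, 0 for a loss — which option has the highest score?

T: beats S, U, Q, and R; loses to P → score 4.
S: beats Q; loses to T, U, R, and P → score 1.
U: beats S, Q, and R; loses to T and P → score 3.
Q: loses to T, S, U, R, and P → score 0.
R: beats S and Q; loses to T, U, and P → score 2.
P: beats T, S, U, Q, and R → score 5.
P has the best pairwise record.

P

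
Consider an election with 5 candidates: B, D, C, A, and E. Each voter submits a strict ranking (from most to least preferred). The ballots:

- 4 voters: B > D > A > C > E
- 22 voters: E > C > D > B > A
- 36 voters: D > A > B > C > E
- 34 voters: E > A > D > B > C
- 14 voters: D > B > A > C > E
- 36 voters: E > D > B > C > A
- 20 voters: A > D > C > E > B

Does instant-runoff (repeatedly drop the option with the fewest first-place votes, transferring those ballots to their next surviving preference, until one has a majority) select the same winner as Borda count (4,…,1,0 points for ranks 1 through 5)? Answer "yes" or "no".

Instant-runoff — R1 B 4, D 50, C 0, A 20, E 92 (E winner). Winner: E.
Borda — scores: B 258, D 492, C 196, A 326, E 388. Winner: D.
The two methods disagree.

no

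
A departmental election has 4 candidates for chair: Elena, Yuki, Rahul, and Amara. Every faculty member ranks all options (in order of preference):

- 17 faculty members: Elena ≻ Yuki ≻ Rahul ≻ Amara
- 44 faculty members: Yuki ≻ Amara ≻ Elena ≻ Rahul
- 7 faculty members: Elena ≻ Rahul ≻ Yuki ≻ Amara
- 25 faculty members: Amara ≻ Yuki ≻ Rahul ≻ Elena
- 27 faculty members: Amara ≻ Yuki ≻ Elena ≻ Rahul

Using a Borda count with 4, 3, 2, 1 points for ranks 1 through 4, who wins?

Elena: 17·4 + 44·2 + 7·4 + 25·1 + 27·2 = 263
Yuki: 17·3 + 44·4 + 7·2 + 25·3 + 27·3 = 397
Rahul: 17·2 + 44·1 + 7·3 + 25·2 + 27·1 = 176
Amara: 17·1 + 44·3 + 7·1 + 25·4 + 27·4 = 364
Yuki has the highest Borda score (397).

Yuki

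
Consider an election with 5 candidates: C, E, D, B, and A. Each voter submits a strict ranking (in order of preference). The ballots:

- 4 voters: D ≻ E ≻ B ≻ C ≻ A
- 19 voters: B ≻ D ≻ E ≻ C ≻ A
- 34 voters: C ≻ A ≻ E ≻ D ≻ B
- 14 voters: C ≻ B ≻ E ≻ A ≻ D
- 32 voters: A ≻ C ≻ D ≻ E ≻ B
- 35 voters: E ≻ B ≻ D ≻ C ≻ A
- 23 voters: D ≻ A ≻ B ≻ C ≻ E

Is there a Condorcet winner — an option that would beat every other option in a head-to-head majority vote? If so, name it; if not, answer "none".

Checking pairwise contests:
D beats C 81–80.
C beats E 103–58.
E beats D 83–78.
E beats B 105–56.
C beats A 106–55.
Every option loses at least one head-to-head, so there is no Condorcet winner.

none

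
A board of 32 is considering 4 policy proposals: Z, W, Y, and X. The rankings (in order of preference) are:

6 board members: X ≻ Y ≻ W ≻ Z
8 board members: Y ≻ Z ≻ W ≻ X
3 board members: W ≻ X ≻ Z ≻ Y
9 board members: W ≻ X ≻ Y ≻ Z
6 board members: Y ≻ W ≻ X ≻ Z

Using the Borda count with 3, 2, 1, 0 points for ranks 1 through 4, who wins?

Z: 6·0 + 8·2 + 3·1 + 9·0 + 6·0 = 19
W: 6·1 + 8·1 + 3·3 + 9·3 + 6·2 = 62
Y: 6·2 + 8·3 + 3·0 + 9·1 + 6·3 = 63
X: 6·3 + 8·0 + 3·2 + 9·2 + 6·1 = 48
Y has the highest Borda score (63).

Y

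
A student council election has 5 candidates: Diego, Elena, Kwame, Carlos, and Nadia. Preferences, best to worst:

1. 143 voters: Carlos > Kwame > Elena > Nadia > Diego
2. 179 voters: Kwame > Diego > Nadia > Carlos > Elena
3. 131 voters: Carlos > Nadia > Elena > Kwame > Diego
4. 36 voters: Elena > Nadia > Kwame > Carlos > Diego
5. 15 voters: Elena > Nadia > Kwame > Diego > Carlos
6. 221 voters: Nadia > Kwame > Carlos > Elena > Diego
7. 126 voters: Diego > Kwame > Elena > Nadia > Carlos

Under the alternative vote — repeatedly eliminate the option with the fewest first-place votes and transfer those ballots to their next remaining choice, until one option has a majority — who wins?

Round 1: Diego 126, Elena 51, Kwame 179, Carlos 274, Nadia 221. Eliminate Elena.
Round 2: Diego 126, Kwame 179, Carlos 274, Nadia 272. Eliminate Diego.
Round 3: Kwame 305, Carlos 274, Nadia 272. Eliminate Nadia.
Round 4: Kwame 577, Carlos 274. Kwame has a majority.

Kwame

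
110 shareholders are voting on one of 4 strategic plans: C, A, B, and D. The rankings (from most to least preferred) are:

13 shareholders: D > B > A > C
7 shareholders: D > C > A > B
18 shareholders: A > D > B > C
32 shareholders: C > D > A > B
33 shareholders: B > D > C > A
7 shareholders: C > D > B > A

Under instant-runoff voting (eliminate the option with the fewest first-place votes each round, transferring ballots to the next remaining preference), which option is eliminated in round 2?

B

Round 1: C 39, A 18, B 33, D 20. Eliminate A.
Round 2: C 39, B 33, D 38. Eliminate B.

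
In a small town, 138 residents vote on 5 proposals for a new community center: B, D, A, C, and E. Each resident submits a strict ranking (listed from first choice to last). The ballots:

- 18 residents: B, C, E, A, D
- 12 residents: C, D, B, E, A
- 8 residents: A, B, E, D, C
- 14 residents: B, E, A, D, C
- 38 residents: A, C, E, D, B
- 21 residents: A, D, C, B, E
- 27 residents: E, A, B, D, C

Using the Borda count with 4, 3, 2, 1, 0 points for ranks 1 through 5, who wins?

A

B: 18·4 + 12·2 + 8·3 + 14·4 + 38·0 + 21·1 + 27·2 = 251
D: 18·0 + 12·3 + 8·1 + 14·1 + 38·1 + 21·3 + 27·1 = 186
A: 18·1 + 12·0 + 8·4 + 14·2 + 38·4 + 21·4 + 27·3 = 395
C: 18·3 + 12·4 + 8·0 + 14·0 + 38·3 + 21·2 + 27·0 = 258
E: 18·2 + 12·1 + 8·2 + 14·3 + 38·2 + 21·0 + 27·4 = 290
A has the highest Borda score (395).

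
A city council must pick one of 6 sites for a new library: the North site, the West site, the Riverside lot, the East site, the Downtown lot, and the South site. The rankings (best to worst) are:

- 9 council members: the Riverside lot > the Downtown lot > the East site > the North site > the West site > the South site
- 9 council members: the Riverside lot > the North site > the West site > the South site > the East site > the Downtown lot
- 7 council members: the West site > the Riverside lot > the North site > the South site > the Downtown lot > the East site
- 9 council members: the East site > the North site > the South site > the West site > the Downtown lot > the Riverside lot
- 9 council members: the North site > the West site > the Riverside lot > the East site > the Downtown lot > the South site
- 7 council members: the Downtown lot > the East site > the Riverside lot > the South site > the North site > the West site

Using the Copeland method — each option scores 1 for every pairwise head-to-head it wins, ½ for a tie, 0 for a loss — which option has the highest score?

the Riverside lot

the North site: beats the West site, the Downtown lot, and the South site; ties the East site; loses to the Riverside lot → score 3.5.
the West site: beats the Downtown lot and the South site; ties the Riverside lot and the East site; loses to the North site → score 3.
the Riverside lot: beats the North site, the East site, the Downtown lot, and the South site; ties the West site → score 4.5.
the East site: beats the Downtown lot and the South site; ties the North site and the West site; loses to the Riverside lot → score 3.
the Downtown lot: ties the South site; loses to the North site, the West site, the Riverside lot, and the East site → score 0.5.
the South site: ties the Downtown lot; loses to the North site, the West site, the Riverside lot, and the East site → score 0.5.
the Riverside lot has the best pairwise record.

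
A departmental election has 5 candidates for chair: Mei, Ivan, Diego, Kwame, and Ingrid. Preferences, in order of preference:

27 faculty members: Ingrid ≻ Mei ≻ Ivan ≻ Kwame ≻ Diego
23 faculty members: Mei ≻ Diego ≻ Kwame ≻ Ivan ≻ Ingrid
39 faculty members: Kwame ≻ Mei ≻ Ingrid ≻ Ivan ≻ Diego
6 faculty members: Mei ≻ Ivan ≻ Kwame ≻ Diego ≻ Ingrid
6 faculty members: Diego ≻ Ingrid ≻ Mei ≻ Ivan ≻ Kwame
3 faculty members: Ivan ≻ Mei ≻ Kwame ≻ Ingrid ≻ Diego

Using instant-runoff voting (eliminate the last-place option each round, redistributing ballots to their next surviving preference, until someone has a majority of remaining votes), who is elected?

Kwame

Round 1: Mei 29, Ivan 3, Diego 6, Kwame 39, Ingrid 27. Eliminate Ivan.
Round 2: Mei 32, Diego 6, Kwame 39, Ingrid 27. Eliminate Diego.
Round 3: Mei 32, Kwame 39, Ingrid 33. Eliminate Mei.
Round 4: Kwame 71, Ingrid 33. Kwame has a majority.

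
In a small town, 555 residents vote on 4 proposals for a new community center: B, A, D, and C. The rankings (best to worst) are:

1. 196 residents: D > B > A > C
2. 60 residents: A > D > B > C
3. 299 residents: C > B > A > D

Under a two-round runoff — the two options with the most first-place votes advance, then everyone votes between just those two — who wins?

C

Round 1 first-place votes: B 0, A 60, D 196, C 299.
C and D advance.
Runoff: C is preferred to D by 299 voters; D by 256.
C wins the runoff.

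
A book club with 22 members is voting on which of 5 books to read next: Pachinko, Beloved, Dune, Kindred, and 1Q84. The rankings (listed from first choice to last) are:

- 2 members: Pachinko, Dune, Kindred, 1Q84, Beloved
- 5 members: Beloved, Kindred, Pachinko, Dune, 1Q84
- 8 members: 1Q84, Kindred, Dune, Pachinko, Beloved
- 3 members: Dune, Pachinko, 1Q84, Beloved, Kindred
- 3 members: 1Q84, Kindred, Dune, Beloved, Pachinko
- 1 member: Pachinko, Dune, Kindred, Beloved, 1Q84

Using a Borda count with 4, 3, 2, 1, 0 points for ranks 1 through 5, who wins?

Kindred

Pachinko: 2·4 + 5·2 + 8·1 + 3·3 + 3·0 + 1·4 = 39
Beloved: 2·0 + 5·4 + 8·0 + 3·1 + 3·1 + 1·1 = 27
Dune: 2·3 + 5·1 + 8·2 + 3·4 + 3·2 + 1·3 = 48
Kindred: 2·2 + 5·3 + 8·3 + 3·0 + 3·3 + 1·2 = 54
1Q84: 2·1 + 5·0 + 8·4 + 3·2 + 3·4 + 1·0 = 52
Kindred has the highest Borda score (54).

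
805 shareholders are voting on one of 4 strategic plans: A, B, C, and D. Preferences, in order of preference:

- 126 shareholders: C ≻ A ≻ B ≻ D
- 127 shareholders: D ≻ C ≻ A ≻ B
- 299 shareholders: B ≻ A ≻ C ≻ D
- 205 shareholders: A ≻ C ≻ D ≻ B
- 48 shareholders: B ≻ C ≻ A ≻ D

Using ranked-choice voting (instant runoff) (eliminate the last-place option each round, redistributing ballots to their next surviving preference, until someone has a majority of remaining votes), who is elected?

A

Round 1: A 205, B 347, C 126, D 127. Eliminate C.
Round 2: A 331, B 347, D 127. Eliminate D.
Round 3: A 458, B 347. A has a majority.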